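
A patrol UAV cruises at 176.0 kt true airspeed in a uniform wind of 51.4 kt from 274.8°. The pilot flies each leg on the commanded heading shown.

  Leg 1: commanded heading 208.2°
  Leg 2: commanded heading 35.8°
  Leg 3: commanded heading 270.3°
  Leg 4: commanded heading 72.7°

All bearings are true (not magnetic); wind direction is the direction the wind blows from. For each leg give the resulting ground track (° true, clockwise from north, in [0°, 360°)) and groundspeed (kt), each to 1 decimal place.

Leg 1: track=191.3°, groundspeed=162.6 kt
Leg 2: track=48.1°, groundspeed=207.2 kt
Leg 3: track=268.4°, groundspeed=124.8 kt
Leg 4: track=77.6°, groundspeed=224.5 kt

Leg 1: heading 208.2°; drift -16.9° → track 191.3°, groundspeed 162.6 kt
Leg 2: heading 35.8°; drift +12.3° → track 48.1°, groundspeed 207.2 kt
Leg 3: heading 270.3°; drift -1.9° → track 268.4°, groundspeed 124.8 kt
Leg 4: heading 72.7°; drift +4.9° → track 77.6°, groundspeed 224.5 kt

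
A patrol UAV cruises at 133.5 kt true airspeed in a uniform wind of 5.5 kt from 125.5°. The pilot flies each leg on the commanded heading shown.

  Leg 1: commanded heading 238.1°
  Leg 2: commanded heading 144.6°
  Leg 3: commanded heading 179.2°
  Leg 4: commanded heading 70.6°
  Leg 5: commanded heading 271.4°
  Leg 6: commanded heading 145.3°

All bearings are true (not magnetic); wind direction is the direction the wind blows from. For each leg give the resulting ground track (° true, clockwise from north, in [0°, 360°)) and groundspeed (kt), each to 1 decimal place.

Leg 1: heading 238.1°; drift +2.1° → track 240.2°, groundspeed 135.7 kt
Leg 2: heading 144.6°; drift +0.8° → track 145.4°, groundspeed 128.3 kt
Leg 3: heading 179.2°; drift +1.9° → track 181.1°, groundspeed 130.3 kt
Leg 4: heading 70.6°; drift -2.0° → track 68.6°, groundspeed 130.4 kt
Leg 5: heading 271.4°; drift +1.3° → track 272.7°, groundspeed 138.1 kt
Leg 6: heading 145.3°; drift +0.8° → track 146.1°, groundspeed 128.3 kt

Leg 1: track=240.2°, groundspeed=135.7 kt
Leg 2: track=145.4°, groundspeed=128.3 kt
Leg 3: track=181.1°, groundspeed=130.3 kt
Leg 4: track=68.6°, groundspeed=130.4 kt
Leg 5: track=272.7°, groundspeed=138.1 kt
Leg 6: track=146.1°, groundspeed=128.3 kt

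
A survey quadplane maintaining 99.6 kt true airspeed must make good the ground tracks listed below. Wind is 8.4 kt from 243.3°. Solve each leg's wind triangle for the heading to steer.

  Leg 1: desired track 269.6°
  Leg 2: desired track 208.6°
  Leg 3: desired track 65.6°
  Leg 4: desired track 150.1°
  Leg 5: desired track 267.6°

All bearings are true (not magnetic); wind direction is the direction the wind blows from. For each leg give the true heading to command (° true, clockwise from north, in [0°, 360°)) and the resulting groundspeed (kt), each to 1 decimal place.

Leg 1: desired track 269.6°; wind correction -2.1° → command heading 267.5°, groundspeed 92.0 kt
Leg 2: desired track 208.6°; wind correction +2.8° → command heading 211.4°, groundspeed 92.6 kt
Leg 3: desired track 65.6°; wind correction +0.2° → command heading 65.8°, groundspeed 108.0 kt
Leg 4: desired track 150.1°; wind correction +4.8° → command heading 154.9°, groundspeed 99.7 kt
Leg 5: desired track 267.6°; wind correction -2.0° → command heading 265.6°, groundspeed 91.9 kt

Leg 1: heading=267.5°, groundspeed=92.0 kt
Leg 2: heading=211.4°, groundspeed=92.6 kt
Leg 3: heading=65.8°, groundspeed=108.0 kt
Leg 4: heading=154.9°, groundspeed=99.7 kt
Leg 5: heading=265.6°, groundspeed=91.9 kt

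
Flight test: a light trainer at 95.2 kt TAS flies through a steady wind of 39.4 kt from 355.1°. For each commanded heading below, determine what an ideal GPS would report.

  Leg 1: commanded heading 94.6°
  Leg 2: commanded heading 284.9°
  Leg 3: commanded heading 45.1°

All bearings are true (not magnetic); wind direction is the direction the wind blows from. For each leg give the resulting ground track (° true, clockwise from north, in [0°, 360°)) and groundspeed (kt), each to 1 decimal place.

Leg 1: heading 94.6°; drift +20.9° → track 115.5°, groundspeed 108.9 kt
Leg 2: heading 284.9°; drift -24.4° → track 260.5°, groundspeed 89.9 kt
Leg 3: heading 45.1°; drift +23.4° → track 68.5°, groundspeed 76.1 kt

Leg 1: track=115.5°, groundspeed=108.9 kt
Leg 2: track=260.5°, groundspeed=89.9 kt
Leg 3: track=68.5°, groundspeed=76.1 kt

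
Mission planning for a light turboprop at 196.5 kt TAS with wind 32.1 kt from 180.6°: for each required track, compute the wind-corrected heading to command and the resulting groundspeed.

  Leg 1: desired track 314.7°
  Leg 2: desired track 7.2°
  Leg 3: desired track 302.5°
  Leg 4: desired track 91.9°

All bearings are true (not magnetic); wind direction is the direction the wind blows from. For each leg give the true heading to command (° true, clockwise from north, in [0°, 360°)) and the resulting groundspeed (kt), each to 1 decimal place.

Leg 1: heading=308.0°, groundspeed=217.5 kt
Leg 2: heading=8.3°, groundspeed=228.4 kt
Leg 3: heading=294.5°, groundspeed=211.6 kt
Leg 4: heading=101.3°, groundspeed=193.1 kt

Leg 1: desired track 314.7°; wind correction -6.7° → command heading 308.0°, groundspeed 217.5 kt
Leg 2: desired track 7.2°; wind correction +1.1° → command heading 8.3°, groundspeed 228.4 kt
Leg 3: desired track 302.5°; wind correction -8.0° → command heading 294.5°, groundspeed 211.6 kt
Leg 4: desired track 91.9°; wind correction +9.4° → command heading 101.3°, groundspeed 193.1 kt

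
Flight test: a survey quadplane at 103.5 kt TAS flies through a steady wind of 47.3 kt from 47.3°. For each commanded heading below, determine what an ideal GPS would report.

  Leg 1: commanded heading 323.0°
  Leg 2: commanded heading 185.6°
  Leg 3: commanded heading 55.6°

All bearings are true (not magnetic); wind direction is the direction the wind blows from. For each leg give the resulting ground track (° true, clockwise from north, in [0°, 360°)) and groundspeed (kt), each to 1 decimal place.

Leg 1: track=297.5°, groundspeed=109.4 kt
Leg 2: track=198.4°, groundspeed=142.3 kt
Leg 3: track=62.5°, groundspeed=57.1 kt

Leg 1: heading 323.0°; drift -25.5° → track 297.5°, groundspeed 109.4 kt
Leg 2: heading 185.6°; drift +12.8° → track 198.4°, groundspeed 142.3 kt
Leg 3: heading 55.6°; drift +6.9° → track 62.5°, groundspeed 57.1 kt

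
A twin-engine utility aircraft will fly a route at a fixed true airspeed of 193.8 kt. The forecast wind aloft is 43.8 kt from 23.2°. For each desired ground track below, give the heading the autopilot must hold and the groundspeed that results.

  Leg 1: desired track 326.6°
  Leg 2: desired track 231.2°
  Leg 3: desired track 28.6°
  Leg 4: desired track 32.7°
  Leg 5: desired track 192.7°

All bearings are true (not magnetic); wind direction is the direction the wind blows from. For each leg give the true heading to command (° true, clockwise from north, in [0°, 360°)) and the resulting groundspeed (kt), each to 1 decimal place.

Leg 1: heading=337.5°, groundspeed=166.2 kt
Leg 2: heading=237.3°, groundspeed=231.4 kt
Leg 3: heading=27.4°, groundspeed=150.2 kt
Leg 4: heading=30.6°, groundspeed=150.5 kt
Leg 5: heading=190.3°, groundspeed=236.7 kt

Leg 1: desired track 326.6°; wind correction +10.9° → command heading 337.5°, groundspeed 166.2 kt
Leg 2: desired track 231.2°; wind correction +6.1° → command heading 237.3°, groundspeed 231.4 kt
Leg 3: desired track 28.6°; wind correction -1.2° → command heading 27.4°, groundspeed 150.2 kt
Leg 4: desired track 32.7°; wind correction -2.1° → command heading 30.6°, groundspeed 150.5 kt
Leg 5: desired track 192.7°; wind correction -2.4° → command heading 190.3°, groundspeed 236.7 kt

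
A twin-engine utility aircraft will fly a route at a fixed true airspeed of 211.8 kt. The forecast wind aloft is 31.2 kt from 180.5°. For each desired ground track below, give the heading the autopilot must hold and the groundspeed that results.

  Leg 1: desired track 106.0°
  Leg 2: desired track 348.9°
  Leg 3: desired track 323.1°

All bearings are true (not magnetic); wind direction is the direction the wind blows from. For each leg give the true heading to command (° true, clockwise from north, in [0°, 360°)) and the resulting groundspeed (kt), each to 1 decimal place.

Leg 1: heading=114.2°, groundspeed=201.3 kt
Leg 2: heading=347.2°, groundspeed=242.3 kt
Leg 3: heading=318.0°, groundspeed=235.7 kt

Leg 1: desired track 106.0°; wind correction +8.2° → command heading 114.2°, groundspeed 201.3 kt
Leg 2: desired track 348.9°; wind correction -1.7° → command heading 347.2°, groundspeed 242.3 kt
Leg 3: desired track 323.1°; wind correction -5.1° → command heading 318.0°, groundspeed 235.7 kt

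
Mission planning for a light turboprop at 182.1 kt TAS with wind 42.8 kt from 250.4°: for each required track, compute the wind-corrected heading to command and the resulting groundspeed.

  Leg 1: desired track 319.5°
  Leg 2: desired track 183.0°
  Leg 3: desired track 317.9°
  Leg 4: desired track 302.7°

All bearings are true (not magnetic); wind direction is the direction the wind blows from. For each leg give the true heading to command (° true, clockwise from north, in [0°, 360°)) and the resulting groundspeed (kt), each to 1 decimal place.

Leg 1: desired track 319.5°; wind correction -12.7° → command heading 306.8°, groundspeed 162.4 kt
Leg 2: desired track 183.0°; wind correction +12.5° → command heading 195.5°, groundspeed 161.3 kt
Leg 3: desired track 317.9°; wind correction -12.5° → command heading 305.4°, groundspeed 161.4 kt
Leg 4: desired track 302.7°; wind correction -10.7° → command heading 292.0°, groundspeed 152.8 kt

Leg 1: heading=306.8°, groundspeed=162.4 kt
Leg 2: heading=195.5°, groundspeed=161.3 kt
Leg 3: heading=305.4°, groundspeed=161.4 kt
Leg 4: heading=292.0°, groundspeed=152.8 kt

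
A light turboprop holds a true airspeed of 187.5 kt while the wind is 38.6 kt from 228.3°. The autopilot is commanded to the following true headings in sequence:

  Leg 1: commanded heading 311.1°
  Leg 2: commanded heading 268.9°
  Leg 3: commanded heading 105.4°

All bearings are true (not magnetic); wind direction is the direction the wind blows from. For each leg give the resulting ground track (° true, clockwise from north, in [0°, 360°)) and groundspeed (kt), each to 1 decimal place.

Leg 1: heading 311.1°; drift +11.8° → track 322.9°, groundspeed 186.6 kt
Leg 2: heading 268.9°; drift +9.0° → track 277.9°, groundspeed 160.2 kt
Leg 3: heading 105.4°; drift -8.8° → track 96.6°, groundspeed 211.0 kt

Leg 1: track=322.9°, groundspeed=186.6 kt
Leg 2: track=277.9°, groundspeed=160.2 kt
Leg 3: track=96.6°, groundspeed=211.0 kt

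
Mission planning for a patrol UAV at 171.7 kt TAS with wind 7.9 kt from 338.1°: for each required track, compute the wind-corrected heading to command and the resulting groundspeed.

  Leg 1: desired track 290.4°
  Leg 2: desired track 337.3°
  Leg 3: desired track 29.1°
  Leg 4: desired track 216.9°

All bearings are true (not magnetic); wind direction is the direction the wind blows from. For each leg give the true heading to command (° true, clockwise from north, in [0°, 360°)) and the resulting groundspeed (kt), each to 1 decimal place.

Leg 1: heading=292.4°, groundspeed=166.3 kt
Leg 2: heading=337.3°, groundspeed=163.8 kt
Leg 3: heading=27.1°, groundspeed=166.6 kt
Leg 4: heading=219.2°, groundspeed=175.7 kt

Leg 1: desired track 290.4°; wind correction +2.0° → command heading 292.4°, groundspeed 166.3 kt
Leg 2: desired track 337.3°; wind correction +0.0° → command heading 337.3°, groundspeed 163.8 kt
Leg 3: desired track 29.1°; wind correction -2.0° → command heading 27.1°, groundspeed 166.6 kt
Leg 4: desired track 216.9°; wind correction +2.3° → command heading 219.2°, groundspeed 175.7 kt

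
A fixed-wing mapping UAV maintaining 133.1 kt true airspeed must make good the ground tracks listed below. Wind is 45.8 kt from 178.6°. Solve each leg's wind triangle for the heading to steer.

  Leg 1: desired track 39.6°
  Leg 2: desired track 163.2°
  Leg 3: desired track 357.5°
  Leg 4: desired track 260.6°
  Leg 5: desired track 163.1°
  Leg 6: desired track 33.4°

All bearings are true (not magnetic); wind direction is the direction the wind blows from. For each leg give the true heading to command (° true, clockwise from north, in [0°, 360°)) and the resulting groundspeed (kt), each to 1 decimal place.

Leg 1: desired track 39.6°; wind correction +13.0° → command heading 52.6°, groundspeed 164.2 kt
Leg 2: desired track 163.2°; wind correction +5.2° → command heading 168.4°, groundspeed 88.4 kt
Leg 3: desired track 357.5°; wind correction -0.4° → command heading 357.1°, groundspeed 178.9 kt
Leg 4: desired track 260.6°; wind correction -19.9° → command heading 240.7°, groundspeed 118.8 kt
Leg 5: desired track 163.1°; wind correction +5.3° → command heading 168.4°, groundspeed 88.4 kt
Leg 6: desired track 33.4°; wind correction +11.3° → command heading 44.7°, groundspeed 168.1 kt

Leg 1: heading=52.6°, groundspeed=164.2 kt
Leg 2: heading=168.4°, groundspeed=88.4 kt
Leg 3: heading=357.1°, groundspeed=178.9 kt
Leg 4: heading=240.7°, groundspeed=118.8 kt
Leg 5: heading=168.4°, groundspeed=88.4 kt
Leg 6: heading=44.7°, groundspeed=168.1 kt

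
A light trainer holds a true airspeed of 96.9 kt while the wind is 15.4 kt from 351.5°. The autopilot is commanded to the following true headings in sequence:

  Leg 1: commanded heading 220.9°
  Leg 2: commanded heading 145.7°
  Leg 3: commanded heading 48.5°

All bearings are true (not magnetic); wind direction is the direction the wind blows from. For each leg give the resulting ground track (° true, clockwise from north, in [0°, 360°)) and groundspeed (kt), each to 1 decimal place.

Leg 1: track=214.7°, groundspeed=107.6 kt
Leg 2: track=149.2°, groundspeed=111.0 kt
Leg 3: track=56.8°, groundspeed=89.4 kt

Leg 1: heading 220.9°; drift -6.2° → track 214.7°, groundspeed 107.6 kt
Leg 2: heading 145.7°; drift +3.5° → track 149.2°, groundspeed 111.0 kt
Leg 3: heading 48.5°; drift +8.3° → track 56.8°, groundspeed 89.4 kt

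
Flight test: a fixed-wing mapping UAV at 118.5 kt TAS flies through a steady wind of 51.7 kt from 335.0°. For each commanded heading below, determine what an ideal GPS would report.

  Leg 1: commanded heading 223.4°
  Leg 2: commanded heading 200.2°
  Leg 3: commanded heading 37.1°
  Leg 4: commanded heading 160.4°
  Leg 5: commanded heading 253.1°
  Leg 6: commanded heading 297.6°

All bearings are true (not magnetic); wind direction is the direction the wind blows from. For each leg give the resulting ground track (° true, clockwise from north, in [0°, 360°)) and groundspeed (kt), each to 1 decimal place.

Leg 1: heading 223.4°; drift -19.3° → track 204.1°, groundspeed 145.7 kt
Leg 2: heading 200.2°; drift -13.3° → track 186.9°, groundspeed 159.2 kt
Leg 3: heading 37.1°; drift +25.8° → track 62.9°, groundspeed 104.8 kt
Leg 4: heading 160.4°; drift -1.6° → track 158.8°, groundspeed 170.0 kt
Leg 5: heading 253.1°; drift -24.7° → track 228.4°, groundspeed 122.4 kt
Leg 6: heading 297.6°; drift -22.1° → track 275.5°, groundspeed 83.6 kt

Leg 1: track=204.1°, groundspeed=145.7 kt
Leg 2: track=186.9°, groundspeed=159.2 kt
Leg 3: track=62.9°, groundspeed=104.8 kt
Leg 4: track=158.8°, groundspeed=170.0 kt
Leg 5: track=228.4°, groundspeed=122.4 kt
Leg 6: track=275.5°, groundspeed=83.6 kt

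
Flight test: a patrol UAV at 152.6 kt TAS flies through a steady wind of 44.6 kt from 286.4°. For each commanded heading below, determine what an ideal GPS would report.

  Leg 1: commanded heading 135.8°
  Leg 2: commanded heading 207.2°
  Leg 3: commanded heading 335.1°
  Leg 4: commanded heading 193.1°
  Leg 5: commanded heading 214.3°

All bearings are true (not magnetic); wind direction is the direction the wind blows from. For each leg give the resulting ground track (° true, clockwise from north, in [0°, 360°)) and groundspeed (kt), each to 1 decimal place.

Leg 1: heading 135.8°; drift -6.5° → track 129.3°, groundspeed 192.7 kt
Leg 2: heading 207.2°; drift -16.9° → track 190.3°, groundspeed 150.7 kt
Leg 3: heading 335.1°; drift +15.2° → track 350.3°, groundspeed 127.6 kt
Leg 4: heading 193.1°; drift -16.0° → track 177.1°, groundspeed 161.4 kt
Leg 5: heading 214.3°; drift -17.0° → track 197.3°, groundspeed 145.2 kt

Leg 1: track=129.3°, groundspeed=192.7 kt
Leg 2: track=190.3°, groundspeed=150.7 kt
Leg 3: track=350.3°, groundspeed=127.6 kt
Leg 4: track=177.1°, groundspeed=161.4 kt
Leg 5: track=197.3°, groundspeed=145.2 kt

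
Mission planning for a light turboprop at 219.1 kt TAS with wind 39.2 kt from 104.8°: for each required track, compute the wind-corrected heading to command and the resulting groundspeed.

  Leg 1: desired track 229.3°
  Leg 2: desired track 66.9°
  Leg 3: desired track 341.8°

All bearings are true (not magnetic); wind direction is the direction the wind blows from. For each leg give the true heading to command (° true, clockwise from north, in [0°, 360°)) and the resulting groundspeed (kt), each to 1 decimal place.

Leg 1: heading=220.8°, groundspeed=238.9 kt
Leg 2: heading=73.2°, groundspeed=186.8 kt
Leg 3: heading=350.4°, groundspeed=238.0 kt

Leg 1: desired track 229.3°; wind correction -8.5° → command heading 220.8°, groundspeed 238.9 kt
Leg 2: desired track 66.9°; wind correction +6.3° → command heading 73.2°, groundspeed 186.8 kt
Leg 3: desired track 341.8°; wind correction +8.6° → command heading 350.4°, groundspeed 238.0 kt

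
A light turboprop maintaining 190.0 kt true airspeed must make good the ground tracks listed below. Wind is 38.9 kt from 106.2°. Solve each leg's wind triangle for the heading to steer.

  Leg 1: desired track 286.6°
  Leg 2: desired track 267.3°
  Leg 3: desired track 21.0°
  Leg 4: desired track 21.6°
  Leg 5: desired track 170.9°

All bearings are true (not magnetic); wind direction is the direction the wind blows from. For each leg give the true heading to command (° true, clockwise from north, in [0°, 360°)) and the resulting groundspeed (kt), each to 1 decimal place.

Leg 1: heading=286.7°, groundspeed=228.9 kt
Leg 2: heading=263.5°, groundspeed=226.4 kt
Leg 3: heading=32.8°, groundspeed=182.7 kt
Leg 4: heading=33.4°, groundspeed=182.4 kt
Leg 5: heading=160.2°, groundspeed=170.1 kt

Leg 1: desired track 286.6°; wind correction +0.1° → command heading 286.7°, groundspeed 228.9 kt
Leg 2: desired track 267.3°; wind correction -3.8° → command heading 263.5°, groundspeed 226.4 kt
Leg 3: desired track 21.0°; wind correction +11.8° → command heading 32.8°, groundspeed 182.7 kt
Leg 4: desired track 21.6°; wind correction +11.8° → command heading 33.4°, groundspeed 182.4 kt
Leg 5: desired track 170.9°; wind correction -10.7° → command heading 160.2°, groundspeed 170.1 kt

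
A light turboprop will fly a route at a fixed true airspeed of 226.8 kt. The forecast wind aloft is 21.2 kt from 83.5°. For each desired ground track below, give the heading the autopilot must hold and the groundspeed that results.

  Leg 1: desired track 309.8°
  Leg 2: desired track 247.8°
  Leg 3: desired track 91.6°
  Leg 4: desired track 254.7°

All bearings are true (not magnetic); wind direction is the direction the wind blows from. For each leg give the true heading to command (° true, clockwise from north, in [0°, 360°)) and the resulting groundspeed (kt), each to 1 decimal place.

Leg 1: heading=313.7°, groundspeed=240.9 kt
Leg 2: heading=246.4°, groundspeed=247.1 kt
Leg 3: heading=90.8°, groundspeed=205.8 kt
Leg 4: heading=253.9°, groundspeed=247.7 kt

Leg 1: desired track 309.8°; wind correction +3.9° → command heading 313.7°, groundspeed 240.9 kt
Leg 2: desired track 247.8°; wind correction -1.4° → command heading 246.4°, groundspeed 247.1 kt
Leg 3: desired track 91.6°; wind correction -0.8° → command heading 90.8°, groundspeed 205.8 kt
Leg 4: desired track 254.7°; wind correction -0.8° → command heading 253.9°, groundspeed 247.7 kt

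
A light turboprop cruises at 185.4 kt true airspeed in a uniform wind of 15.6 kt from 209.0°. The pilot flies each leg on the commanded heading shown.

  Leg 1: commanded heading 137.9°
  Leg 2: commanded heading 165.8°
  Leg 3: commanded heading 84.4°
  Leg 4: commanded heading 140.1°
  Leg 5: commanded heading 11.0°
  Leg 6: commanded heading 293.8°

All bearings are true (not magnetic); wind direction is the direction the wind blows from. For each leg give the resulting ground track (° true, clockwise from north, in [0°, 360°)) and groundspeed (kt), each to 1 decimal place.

Leg 1: heading 137.9°; drift -4.7° → track 133.2°, groundspeed 180.9 kt
Leg 2: heading 165.8°; drift -3.5° → track 162.3°, groundspeed 174.4 kt
Leg 3: heading 84.4°; drift -3.8° → track 80.6°, groundspeed 194.7 kt
Leg 4: heading 140.1°; drift -4.6° → track 135.5°, groundspeed 180.4 kt
Leg 5: heading 11.0°; drift +1.4° → track 12.4°, groundspeed 200.3 kt
Leg 6: heading 293.8°; drift +4.8° → track 298.6°, groundspeed 184.6 kt

Leg 1: track=133.2°, groundspeed=180.9 kt
Leg 2: track=162.3°, groundspeed=174.4 kt
Leg 3: track=80.6°, groundspeed=194.7 kt
Leg 4: track=135.5°, groundspeed=180.4 kt
Leg 5: track=12.4°, groundspeed=200.3 kt
Leg 6: track=298.6°, groundspeed=184.6 kt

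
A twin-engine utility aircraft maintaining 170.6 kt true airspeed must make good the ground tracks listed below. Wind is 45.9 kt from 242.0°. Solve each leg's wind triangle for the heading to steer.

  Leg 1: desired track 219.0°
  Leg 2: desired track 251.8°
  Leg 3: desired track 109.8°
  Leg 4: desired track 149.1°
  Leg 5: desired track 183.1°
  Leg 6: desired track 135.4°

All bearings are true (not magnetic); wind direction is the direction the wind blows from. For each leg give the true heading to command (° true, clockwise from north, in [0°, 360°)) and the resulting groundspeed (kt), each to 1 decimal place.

Leg 1: desired track 219.0°; wind correction +6.0° → command heading 225.0°, groundspeed 127.4 kt
Leg 2: desired track 251.8°; wind correction -2.6° → command heading 249.2°, groundspeed 125.2 kt
Leg 3: desired track 109.8°; wind correction +11.5° → command heading 121.3°, groundspeed 198.0 kt
Leg 4: desired track 149.1°; wind correction +15.6° → command heading 164.7°, groundspeed 166.6 kt
Leg 5: desired track 183.1°; wind correction +13.3° → command heading 196.4°, groundspeed 142.3 kt
Leg 6: desired track 135.4°; wind correction +14.9° → command heading 150.3°, groundspeed 177.9 kt

Leg 1: heading=225.0°, groundspeed=127.4 kt
Leg 2: heading=249.2°, groundspeed=125.2 kt
Leg 3: heading=121.3°, groundspeed=198.0 kt
Leg 4: heading=164.7°, groundspeed=166.6 kt
Leg 5: heading=196.4°, groundspeed=142.3 kt
Leg 6: heading=150.3°, groundspeed=177.9 kt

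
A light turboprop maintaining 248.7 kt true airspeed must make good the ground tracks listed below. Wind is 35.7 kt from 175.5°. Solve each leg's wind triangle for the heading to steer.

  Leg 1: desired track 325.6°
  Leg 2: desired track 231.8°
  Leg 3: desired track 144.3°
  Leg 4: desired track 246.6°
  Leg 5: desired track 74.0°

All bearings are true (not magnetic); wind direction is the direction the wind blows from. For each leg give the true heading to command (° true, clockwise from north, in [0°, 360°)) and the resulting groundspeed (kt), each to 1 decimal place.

Leg 1: heading=321.5°, groundspeed=279.0 kt
Leg 2: heading=224.9°, groundspeed=227.1 kt
Leg 3: heading=148.6°, groundspeed=217.5 kt
Leg 4: heading=238.8°, groundspeed=234.8 kt
Leg 5: heading=82.1°, groundspeed=253.3 kt

Leg 1: desired track 325.6°; wind correction -4.1° → command heading 321.5°, groundspeed 279.0 kt
Leg 2: desired track 231.8°; wind correction -6.9° → command heading 224.9°, groundspeed 227.1 kt
Leg 3: desired track 144.3°; wind correction +4.3° → command heading 148.6°, groundspeed 217.5 kt
Leg 4: desired track 246.6°; wind correction -7.8° → command heading 238.8°, groundspeed 234.8 kt
Leg 5: desired track 74.0°; wind correction +8.1° → command heading 82.1°, groundspeed 253.3 kt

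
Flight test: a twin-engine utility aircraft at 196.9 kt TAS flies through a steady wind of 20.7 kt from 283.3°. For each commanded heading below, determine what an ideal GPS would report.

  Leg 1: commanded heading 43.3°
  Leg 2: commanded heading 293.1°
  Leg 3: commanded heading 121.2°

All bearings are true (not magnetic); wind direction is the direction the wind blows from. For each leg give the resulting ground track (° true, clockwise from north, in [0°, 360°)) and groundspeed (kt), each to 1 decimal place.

Leg 1: track=48.2°, groundspeed=208.0 kt
Leg 2: track=294.2°, groundspeed=176.5 kt
Leg 3: track=119.5°, groundspeed=216.7 kt

Leg 1: heading 43.3°; drift +4.9° → track 48.2°, groundspeed 208.0 kt
Leg 2: heading 293.1°; drift +1.1° → track 294.2°, groundspeed 176.5 kt
Leg 3: heading 121.2°; drift -1.7° → track 119.5°, groundspeed 216.7 kt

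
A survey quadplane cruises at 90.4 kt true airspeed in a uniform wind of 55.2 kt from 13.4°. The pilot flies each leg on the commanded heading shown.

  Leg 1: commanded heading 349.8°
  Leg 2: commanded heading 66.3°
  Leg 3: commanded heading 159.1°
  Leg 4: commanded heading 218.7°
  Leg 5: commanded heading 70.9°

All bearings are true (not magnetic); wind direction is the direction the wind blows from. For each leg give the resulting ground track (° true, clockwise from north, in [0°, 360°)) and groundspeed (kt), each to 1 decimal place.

Leg 1: track=320.8°, groundspeed=45.5 kt
Leg 2: track=103.9°, groundspeed=72.1 kt
Leg 3: track=172.0°, groundspeed=139.5 kt
Leg 4: track=209.2°, groundspeed=142.3 kt
Leg 5: track=108.4°, groundspeed=76.5 kt

Leg 1: heading 349.8°; drift -29.0° → track 320.8°, groundspeed 45.5 kt
Leg 2: heading 66.3°; drift +37.6° → track 103.9°, groundspeed 72.1 kt
Leg 3: heading 159.1°; drift +12.9° → track 172.0°, groundspeed 139.5 kt
Leg 4: heading 218.7°; drift -9.5° → track 209.2°, groundspeed 142.3 kt
Leg 5: heading 70.9°; drift +37.5° → track 108.4°, groundspeed 76.5 kt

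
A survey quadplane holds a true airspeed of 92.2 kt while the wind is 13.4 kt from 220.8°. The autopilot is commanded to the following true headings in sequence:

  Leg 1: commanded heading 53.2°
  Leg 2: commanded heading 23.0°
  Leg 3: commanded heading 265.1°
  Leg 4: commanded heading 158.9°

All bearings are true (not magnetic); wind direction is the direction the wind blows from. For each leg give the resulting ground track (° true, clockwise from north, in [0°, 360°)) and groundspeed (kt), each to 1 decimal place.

Leg 1: track=51.6°, groundspeed=105.3 kt
Leg 2: track=25.2°, groundspeed=105.0 kt
Leg 3: track=271.6°, groundspeed=83.1 kt
Leg 4: track=151.1°, groundspeed=86.7 kt

Leg 1: heading 53.2°; drift -1.6° → track 51.6°, groundspeed 105.3 kt
Leg 2: heading 23.0°; drift +2.2° → track 25.2°, groundspeed 105.0 kt
Leg 3: heading 265.1°; drift +6.5° → track 271.6°, groundspeed 83.1 kt
Leg 4: heading 158.9°; drift -7.8° → track 151.1°, groundspeed 86.7 kt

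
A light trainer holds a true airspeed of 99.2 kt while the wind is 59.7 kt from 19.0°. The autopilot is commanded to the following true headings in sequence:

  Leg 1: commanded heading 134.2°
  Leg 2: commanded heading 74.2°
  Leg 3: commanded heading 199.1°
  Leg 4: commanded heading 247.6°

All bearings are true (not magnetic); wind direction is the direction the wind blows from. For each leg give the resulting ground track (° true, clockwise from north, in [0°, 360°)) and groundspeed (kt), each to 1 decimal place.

Leg 1: heading 134.2°; drift +23.4° → track 157.6°, groundspeed 135.8 kt
Leg 2: heading 74.2°; drift +37.0° → track 111.2°, groundspeed 81.5 kt
Leg 3: heading 199.1°; drift +0.0° → track 199.1°, groundspeed 158.9 kt
Leg 4: heading 247.6°; drift -17.9° → track 229.7°, groundspeed 145.7 kt

Leg 1: track=157.6°, groundspeed=135.8 kt
Leg 2: track=111.2°, groundspeed=81.5 kt
Leg 3: track=199.1°, groundspeed=158.9 kt
Leg 4: track=229.7°, groundspeed=145.7 kt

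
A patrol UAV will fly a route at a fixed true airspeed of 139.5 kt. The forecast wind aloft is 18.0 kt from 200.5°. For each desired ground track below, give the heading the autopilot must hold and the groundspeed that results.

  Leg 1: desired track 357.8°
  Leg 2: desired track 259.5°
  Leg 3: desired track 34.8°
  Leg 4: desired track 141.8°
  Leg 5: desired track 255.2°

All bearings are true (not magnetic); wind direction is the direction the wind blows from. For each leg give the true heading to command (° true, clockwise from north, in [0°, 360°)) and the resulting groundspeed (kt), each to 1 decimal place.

Leg 1: heading=354.9°, groundspeed=155.9 kt
Leg 2: heading=253.1°, groundspeed=129.4 kt
Leg 3: heading=36.6°, groundspeed=156.9 kt
Leg 4: heading=148.1°, groundspeed=129.3 kt
Leg 5: heading=249.2°, groundspeed=128.3 kt

Leg 1: desired track 357.8°; wind correction -2.9° → command heading 354.9°, groundspeed 155.9 kt
Leg 2: desired track 259.5°; wind correction -6.4° → command heading 253.1°, groundspeed 129.4 kt
Leg 3: desired track 34.8°; wind correction +1.8° → command heading 36.6°, groundspeed 156.9 kt
Leg 4: desired track 141.8°; wind correction +6.3° → command heading 148.1°, groundspeed 129.3 kt
Leg 5: desired track 255.2°; wind correction -6.0° → command heading 249.2°, groundspeed 128.3 kt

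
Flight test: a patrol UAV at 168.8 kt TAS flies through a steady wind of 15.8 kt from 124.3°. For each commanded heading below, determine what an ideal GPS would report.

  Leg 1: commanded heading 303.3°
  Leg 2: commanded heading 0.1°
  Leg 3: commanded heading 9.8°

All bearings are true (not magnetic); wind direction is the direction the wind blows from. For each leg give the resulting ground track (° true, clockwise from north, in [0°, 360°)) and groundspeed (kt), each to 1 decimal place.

Leg 1: heading 303.3°; drift +0.1° → track 303.4°, groundspeed 184.6 kt
Leg 2: heading 0.1°; drift -4.2° → track 355.9°, groundspeed 178.2 kt
Leg 3: heading 9.8°; drift -4.7° → track 5.1°, groundspeed 175.9 kt

Leg 1: track=303.4°, groundspeed=184.6 kt
Leg 2: track=355.9°, groundspeed=178.2 kt
Leg 3: track=5.1°, groundspeed=175.9 kt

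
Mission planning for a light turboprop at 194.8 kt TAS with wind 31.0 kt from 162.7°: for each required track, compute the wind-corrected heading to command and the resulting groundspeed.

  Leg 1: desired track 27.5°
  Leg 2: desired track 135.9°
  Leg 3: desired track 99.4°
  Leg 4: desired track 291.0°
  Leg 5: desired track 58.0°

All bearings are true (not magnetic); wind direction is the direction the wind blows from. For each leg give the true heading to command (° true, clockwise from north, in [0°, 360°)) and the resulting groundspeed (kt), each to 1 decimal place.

Leg 1: desired track 27.5°; wind correction +6.4° → command heading 33.9°, groundspeed 215.6 kt
Leg 2: desired track 135.9°; wind correction +4.1° → command heading 140.0°, groundspeed 166.6 kt
Leg 3: desired track 99.4°; wind correction +8.2° → command heading 107.6°, groundspeed 178.9 kt
Leg 4: desired track 291.0°; wind correction -7.2° → command heading 283.8°, groundspeed 212.5 kt
Leg 5: desired track 58.0°; wind correction +8.9° → command heading 66.9°, groundspeed 200.3 kt

Leg 1: heading=33.9°, groundspeed=215.6 kt
Leg 2: heading=140.0°, groundspeed=166.6 kt
Leg 3: heading=107.6°, groundspeed=178.9 kt
Leg 4: heading=283.8°, groundspeed=212.5 kt
Leg 5: heading=66.9°, groundspeed=200.3 kt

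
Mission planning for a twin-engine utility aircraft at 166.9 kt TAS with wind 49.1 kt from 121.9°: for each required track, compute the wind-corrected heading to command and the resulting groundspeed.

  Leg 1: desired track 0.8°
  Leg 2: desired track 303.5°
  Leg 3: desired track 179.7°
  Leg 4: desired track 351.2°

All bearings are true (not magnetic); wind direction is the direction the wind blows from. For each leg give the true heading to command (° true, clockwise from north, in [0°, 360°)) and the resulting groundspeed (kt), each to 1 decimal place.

Leg 1: heading=15.4°, groundspeed=186.9 kt
Leg 2: heading=304.0°, groundspeed=216.0 kt
Leg 3: heading=165.3°, groundspeed=135.5 kt
Leg 4: heading=4.1°, groundspeed=194.7 kt

Leg 1: desired track 0.8°; wind correction +14.6° → command heading 15.4°, groundspeed 186.9 kt
Leg 2: desired track 303.5°; wind correction +0.5° → command heading 304.0°, groundspeed 216.0 kt
Leg 3: desired track 179.7°; wind correction -14.4° → command heading 165.3°, groundspeed 135.5 kt
Leg 4: desired track 351.2°; wind correction +12.9° → command heading 4.1°, groundspeed 194.7 kt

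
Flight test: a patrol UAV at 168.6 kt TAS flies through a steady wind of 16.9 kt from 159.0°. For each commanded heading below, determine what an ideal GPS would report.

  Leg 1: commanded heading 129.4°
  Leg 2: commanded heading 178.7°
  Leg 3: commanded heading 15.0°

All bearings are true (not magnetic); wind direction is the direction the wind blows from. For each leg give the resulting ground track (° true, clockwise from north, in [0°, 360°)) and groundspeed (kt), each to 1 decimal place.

Leg 1: heading 129.4°; drift -3.1° → track 126.3°, groundspeed 154.1 kt
Leg 2: heading 178.7°; drift +2.1° → track 180.8°, groundspeed 152.8 kt
Leg 3: heading 15.0°; drift -3.1° → track 11.9°, groundspeed 182.5 kt

Leg 1: track=126.3°, groundspeed=154.1 kt
Leg 2: track=180.8°, groundspeed=152.8 kt
Leg 3: track=11.9°, groundspeed=182.5 kt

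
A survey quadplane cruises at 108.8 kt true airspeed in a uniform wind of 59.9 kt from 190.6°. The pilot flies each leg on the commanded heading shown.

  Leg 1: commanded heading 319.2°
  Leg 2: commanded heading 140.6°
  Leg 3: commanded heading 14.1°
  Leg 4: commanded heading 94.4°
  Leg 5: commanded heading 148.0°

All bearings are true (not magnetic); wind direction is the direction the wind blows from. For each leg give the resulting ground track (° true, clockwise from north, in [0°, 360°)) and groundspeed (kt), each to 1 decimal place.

Leg 1: heading 319.2°; drift +17.8° → track 337.0°, groundspeed 153.5 kt
Leg 2: heading 140.6°; drift -33.1° → track 107.5°, groundspeed 83.9 kt
Leg 3: heading 14.1°; drift -1.2° → track 12.9°, groundspeed 168.6 kt
Leg 4: heading 94.4°; drift -27.3° → track 67.1°, groundspeed 129.7 kt
Leg 5: heading 148.0°; drift -32.1° → track 115.9°, groundspeed 76.4 kt

Leg 1: track=337.0°, groundspeed=153.5 kt
Leg 2: track=107.5°, groundspeed=83.9 kt
Leg 3: track=12.9°, groundspeed=168.6 kt
Leg 4: track=67.1°, groundspeed=129.7 kt
Leg 5: track=115.9°, groundspeed=76.4 kt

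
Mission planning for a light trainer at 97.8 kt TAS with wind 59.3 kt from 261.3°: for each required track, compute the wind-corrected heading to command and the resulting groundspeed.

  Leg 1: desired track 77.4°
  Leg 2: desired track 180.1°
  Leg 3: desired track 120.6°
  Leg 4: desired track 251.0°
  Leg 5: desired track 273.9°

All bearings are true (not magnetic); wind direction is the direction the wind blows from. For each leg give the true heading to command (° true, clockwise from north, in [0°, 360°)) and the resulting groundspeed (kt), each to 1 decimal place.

Leg 1: desired track 77.4°; wind correction -2.4° → command heading 75.0°, groundspeed 156.9 kt
Leg 2: desired track 180.1°; wind correction +36.8° → command heading 216.9°, groundspeed 69.2 kt
Leg 3: desired track 120.6°; wind correction +22.6° → command heading 143.2°, groundspeed 136.2 kt
Leg 4: desired track 251.0°; wind correction +6.2° → command heading 257.2°, groundspeed 38.9 kt
Leg 5: desired track 273.9°; wind correction -7.6° → command heading 266.3°, groundspeed 39.1 kt

Leg 1: heading=75.0°, groundspeed=156.9 kt
Leg 2: heading=216.9°, groundspeed=69.2 kt
Leg 3: heading=143.2°, groundspeed=136.2 kt
Leg 4: heading=257.2°, groundspeed=38.9 kt
Leg 5: heading=266.3°, groundspeed=39.1 kt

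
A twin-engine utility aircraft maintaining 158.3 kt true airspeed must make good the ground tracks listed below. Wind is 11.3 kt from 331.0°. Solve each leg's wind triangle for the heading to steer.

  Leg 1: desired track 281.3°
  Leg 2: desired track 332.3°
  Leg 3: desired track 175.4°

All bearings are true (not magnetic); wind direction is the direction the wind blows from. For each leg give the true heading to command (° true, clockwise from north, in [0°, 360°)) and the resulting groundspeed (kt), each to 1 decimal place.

Leg 1: desired track 281.3°; wind correction +3.1° → command heading 284.4°, groundspeed 150.8 kt
Leg 2: desired track 332.3°; wind correction -0.1° → command heading 332.2°, groundspeed 147.0 kt
Leg 3: desired track 175.4°; wind correction +1.7° → command heading 177.1°, groundspeed 168.5 kt

Leg 1: heading=284.4°, groundspeed=150.8 kt
Leg 2: heading=332.2°, groundspeed=147.0 kt
Leg 3: heading=177.1°, groundspeed=168.5 kt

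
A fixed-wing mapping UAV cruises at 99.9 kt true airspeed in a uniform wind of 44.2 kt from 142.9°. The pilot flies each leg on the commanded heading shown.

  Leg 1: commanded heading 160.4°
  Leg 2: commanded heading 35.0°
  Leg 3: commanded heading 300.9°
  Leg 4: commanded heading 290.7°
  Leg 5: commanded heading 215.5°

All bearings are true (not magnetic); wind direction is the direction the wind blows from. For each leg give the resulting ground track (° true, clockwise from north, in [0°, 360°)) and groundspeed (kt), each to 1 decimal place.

Leg 1: heading 160.4°; drift +13.0° → track 173.4°, groundspeed 59.3 kt
Leg 2: heading 35.0°; drift -20.3° → track 14.7°, groundspeed 121.0 kt
Leg 3: heading 300.9°; drift +6.7° → track 307.6°, groundspeed 141.9 kt
Leg 4: heading 290.7°; drift +9.7° → track 300.4°, groundspeed 139.3 kt
Leg 5: heading 215.5°; drift +25.9° → track 241.4°, groundspeed 96.4 kt

Leg 1: track=173.4°, groundspeed=59.3 kt
Leg 2: track=14.7°, groundspeed=121.0 kt
Leg 3: track=307.6°, groundspeed=141.9 kt
Leg 4: track=300.4°, groundspeed=139.3 kt
Leg 5: track=241.4°, groundspeed=96.4 kt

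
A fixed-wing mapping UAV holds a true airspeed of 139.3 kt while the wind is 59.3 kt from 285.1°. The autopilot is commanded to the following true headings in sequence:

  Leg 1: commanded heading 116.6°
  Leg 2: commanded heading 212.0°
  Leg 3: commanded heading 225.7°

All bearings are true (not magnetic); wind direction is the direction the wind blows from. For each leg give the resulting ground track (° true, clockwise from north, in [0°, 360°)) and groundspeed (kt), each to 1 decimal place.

Leg 1: track=113.2°, groundspeed=197.8 kt
Leg 2: track=187.1°, groundspeed=134.6 kt
Leg 3: track=200.6°, groundspeed=120.5 kt

Leg 1: heading 116.6°; drift -3.4° → track 113.2°, groundspeed 197.8 kt
Leg 2: heading 212.0°; drift -24.9° → track 187.1°, groundspeed 134.6 kt
Leg 3: heading 225.7°; drift -25.1° → track 200.6°, groundspeed 120.5 kt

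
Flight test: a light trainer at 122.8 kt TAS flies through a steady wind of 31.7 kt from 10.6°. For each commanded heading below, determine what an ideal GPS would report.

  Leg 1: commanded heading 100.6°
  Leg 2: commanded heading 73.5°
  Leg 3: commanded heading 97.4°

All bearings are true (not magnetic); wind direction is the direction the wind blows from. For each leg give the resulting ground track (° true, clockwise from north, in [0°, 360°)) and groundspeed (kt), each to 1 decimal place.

Leg 1: track=115.1°, groundspeed=126.8 kt
Leg 2: track=88.1°, groundspeed=112.0 kt
Leg 3: track=112.1°, groundspeed=125.1 kt

Leg 1: heading 100.6°; drift +14.5° → track 115.1°, groundspeed 126.8 kt
Leg 2: heading 73.5°; drift +14.6° → track 88.1°, groundspeed 112.0 kt
Leg 3: heading 97.4°; drift +14.7° → track 112.1°, groundspeed 125.1 kt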